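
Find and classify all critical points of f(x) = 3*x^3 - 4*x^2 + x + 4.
f'(x) = 9*x^2 - 8*x + 1

Solve f'(x) = 0:
  9*x^2 - 8*x + 1 = 0 has no rational roots; quadratic formula: x = (8 ± √28)/18.
  ⇒ x = 4/9 - sqrt(7)/9 ≈ 0.1505, sqrt(7)/9 + 4/9 ≈ 0.7384

f''(x) = 18*x - 8
Second-derivative test at each critical point:
  f''(0.1505) = -5.2915 < 0 → local maximum
  f''(0.7384) = 5.2915 > 0 → local minimum

Critical points: x = 4/9 - sqrt(7)/9 ≈ 0.1505 (local maximum); x = sqrt(7)/9 + 4/9 ≈ 0.7384 (local minimum)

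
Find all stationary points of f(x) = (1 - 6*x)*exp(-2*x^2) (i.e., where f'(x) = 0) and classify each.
f'(x) = 2*(2*x*(6*x - 1) - 3)*exp(-2*x^2)

Solve f'(x) = 0:
  f'(x) = (24*x^2 - 4*x - 6)·exp(-2*x^2) and exp(-2*x^2) > 0 for every x, so f'(x) = 0 ⇔ 24*x^2 - 4*x - 6 = 0.
  Factor: 24*x^2 - 4*x - 6 = 2*(12*x^2 - 2*x - 3); 12*x^2 - 2*x - 3 = 0 has no rational roots; quadratic formula: x = (2 ± √148)/24.
  ⇒ x = 1/12 - sqrt(37)/12 ≈ -0.4236, 1/12 + sqrt(37)/12 ≈ 0.5902

f''(x) = 4*(4*x^2*(1 - 6*x) + 18*x - 1)*exp(-2*x^2)
Second-derivative test at each critical point:
  f''(-0.4236) = -16.9954 < 0 → local maximum
  f''(0.5902) = 12.1219 > 0 → local minimum

Critical points: x = 1/12 - sqrt(37)/12 ≈ -0.4236 (local maximum); x = 1/12 + sqrt(37)/12 ≈ 0.5902 (local minimum)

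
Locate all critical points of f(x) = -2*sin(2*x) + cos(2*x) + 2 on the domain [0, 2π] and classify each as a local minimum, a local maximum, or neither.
f'(x) = -2*sin(2*x) - 4*cos(2*x)

Solve f'(x) = 0 on [0, 2π]:
  f'(x) = 0 ⇔ -2*cos(2*x) = sin(2*x) ⇔ tan(2*x) = -2, i.e. 2*x = arctan(-2) + nπ; keep the solutions lying in [0, 2π].
  ⇒ x = -atan(2)/2 + pi/2 ≈ 1.0172, pi - atan(2)/2 ≈ 2.5880, -atan(2)/2 + 3*pi/2 ≈ 4.1588, -atan(2)/2 + 2*pi ≈ 5.7296

f''(x) = 8*sin(2*x) - 4*cos(2*x)
Second-derivative test at each critical point:
  f''(1.0172) = 8.9443 > 0 → local minimum
  f''(2.5880) = -8.9443 < 0 → local maximum
  f''(4.1588) = 8.9443 > 0 → local minimum
  f''(5.7296) = -8.9443 < 0 → local maximum

Critical points: x = -atan(2)/2 + pi/2 ≈ 1.0172 (local minimum); x = pi - atan(2)/2 ≈ 2.5880 (local maximum); x = -atan(2)/2 + 3*pi/2 ≈ 4.1588 (local minimum); x = -atan(2)/2 + 2*pi ≈ 5.7296 (local maximum)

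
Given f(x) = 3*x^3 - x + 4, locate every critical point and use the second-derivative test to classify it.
f'(x) = 9*x^2 - 1

Solve f'(x) = 0:
  Factor: 9*x^2 - 1 = (3*x - 1)*(3*x + 1) = 0.
  ⇒ x = -1/3, 1/3

f''(x) = 18*x
Second-derivative test at each critical point:
  f''(-1/3) = -6 < 0 → local maximum
  f''(1/3) = 6 > 0 → local minimum

Critical points: x = -1/3 (local maximum); x = 1/3 (local minimum)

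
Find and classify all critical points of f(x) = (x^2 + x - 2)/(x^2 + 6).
f'(x) = (-x^2 + 16*x + 6)/(x^4 + 12*x^2 + 36)

Solve f'(x) = 0:
  f'(x) = -(x^2 - 16*x - 6)/(x^2 + 6)^2; the denominator is positive wherever f is defined, so f'(x) = 0 ⇔ -x^2 + 16*x + 6 = 0.
  x^2 - 16*x - 6 = 0 has no rational roots; quadratic formula: x = (16 ± √280)/2.
  ⇒ x = 8 - sqrt(70) ≈ -0.3666, 8 + sqrt(70) ≈ 16.3666

f''(x) = 2*(x^3 - 24*x^2 - 18*x + 48)/(x^6 + 18*x^4 + 108*x^2 + 216)
Second-derivative test at each critical point:
  f''(-0.3666) = 0.4447 > 0 → local minimum
  f''(16.3666) = -2.231e-04 < 0 → local maximum

Critical points: x = 8 - sqrt(70) ≈ -0.3666 (local minimum); x = 8 + sqrt(70) ≈ 16.3666 (local maximum)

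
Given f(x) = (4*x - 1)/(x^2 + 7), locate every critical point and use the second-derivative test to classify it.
f'(x) = 2*(-2*x^2 + x + 14)/(x^4 + 14*x^2 + 49)

Solve f'(x) = 0:
  f'(x) = -2*(2*x^2 - x - 14)/(x^2 + 7)^2; the denominator is positive wherever f is defined, so f'(x) = 0 ⇔ -4*x^2 + 2*x + 28 = 0.
  Factor: -4*x^2 + 2*x + 28 = -2*(2*x^2 - x - 14); 2*x^2 - x - 14 = 0 has no rational roots; quadratic formula: x = (1 ± √113)/4.
  ⇒ x = 1/4 - sqrt(113)/4 ≈ -2.4075, 1/4 + sqrt(113)/4 ≈ 2.9075

f''(x) = 2*(4*x^2*(4*x - 1) + (1 - 12*x)*(x^2 + 7))/(x^2 + 7)^3
Second-derivative test at each critical point:
  f''(-2.4075) = 0.1298 > 0 → local minimum
  f''(2.9075) = -0.0890 < 0 → local maximum

Critical points: x = 1/4 - sqrt(113)/4 ≈ -2.4075 (local minimum); x = 1/4 + sqrt(113)/4 ≈ 2.9075 (local maximum)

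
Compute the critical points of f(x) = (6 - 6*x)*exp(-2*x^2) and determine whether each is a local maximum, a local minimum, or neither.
f'(x) = 6*(4*x*(x - 1) - 1)*exp(-2*x^2)

Solve f'(x) = 0:
  f'(x) = (24*x^2 - 24*x - 6)·exp(-2*x^2) and exp(-2*x^2) > 0 for every x, so f'(x) = 0 ⇔ 24*x^2 - 24*x - 6 = 0.
  Factor: 24*x^2 - 24*x - 6 = 6*(4*x^2 - 4*x - 1); 4*x^2 - 4*x - 1 = 0 has no rational roots; quadratic formula: x = (4 ± √32)/8.
  ⇒ x = 1/2 - sqrt(2)/2 ≈ -0.2071, 1/2 + sqrt(2)/2 ≈ 1.2071

f''(x) = 24*(4*x^2*(1 - x) + 3*x - 1)*exp(-2*x^2)
Second-derivative test at each critical point:
  f''(-0.2071) = -31.1508 < 0 → local maximum
  f''(1.2071) = 1.8412 > 0 → local minimum

Critical points: x = 1/2 - sqrt(2)/2 ≈ -0.2071 (local maximum); x = 1/2 + sqrt(2)/2 ≈ 1.2071 (local minimum)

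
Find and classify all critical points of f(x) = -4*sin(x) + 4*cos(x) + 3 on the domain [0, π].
f'(x) = -4*sqrt(2)*sin(x + pi/4)

Solve f'(x) = 0 on [0, π]:
  f'(x) = 0 ⇔ -4*cos(x) = 4*sin(x) ⇔ tan(x) = -1, i.e. x = arctan(-1) + nπ; keep the solutions lying in [0, π].
  ⇒ x = 3*pi/4 ≈ 2.3562

f''(x) = -4*sqrt(2)*cos(x + pi/4)
Second-derivative test at each critical point:
  f''(2.3562) = 5.6569 > 0 → local minimum

Critical points: x = 3*pi/4 ≈ 2.3562 (local minimum)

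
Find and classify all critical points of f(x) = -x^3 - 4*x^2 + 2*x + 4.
f'(x) = -3*x^2 - 8*x + 2

Solve f'(x) = 0:
  3*x^2 + 8*x - 2 = 0 has no rational roots; quadratic formula: x = (-8 ± √88)/6.
  ⇒ x = -sqrt(22)/3 - 4/3 ≈ -2.8968, -4/3 + sqrt(22)/3 ≈ 0.2301

f''(x) = -6*x - 8
Second-derivative test at each critical point:
  f''(-2.8968) = 9.3808 > 0 → local minimum
  f''(0.2301) = -9.3808 < 0 → local maximum

Critical points: x = -sqrt(22)/3 - 4/3 ≈ -2.8968 (local minimum); x = -4/3 + sqrt(22)/3 ≈ 0.2301 (local maximum)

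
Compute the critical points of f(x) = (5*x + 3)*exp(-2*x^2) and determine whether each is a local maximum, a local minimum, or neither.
f'(x) = (-4*x*(5*x + 3) + 5)*exp(-2*x^2)

Solve f'(x) = 0:
  f'(x) = (-20*x^2 - 12*x + 5)·exp(-2*x^2) and exp(-2*x^2) > 0 for every x, so f'(x) = 0 ⇔ -20*x^2 - 12*x + 5 = 0.
  20*x^2 + 12*x - 5 = 0 has no rational roots; quadratic formula: x = (-12 ± √544)/40.
  ⇒ x = -sqrt(34)/10 - 3/10 ≈ -0.8831, -3/10 + sqrt(34)/10 ≈ 0.2831

f''(x) = 4*(4*x^2*(5*x + 3) - 15*x - 3)*exp(-2*x^2)
Second-derivative test at each critical point:
  f''(-0.8831) = 4.9026 > 0 → local minimum
  f''(0.2831) = -19.8696 < 0 → local maximum

Critical points: x = -sqrt(34)/10 - 3/10 ≈ -0.8831 (local minimum); x = -3/10 + sqrt(34)/10 ≈ 0.2831 (local maximum)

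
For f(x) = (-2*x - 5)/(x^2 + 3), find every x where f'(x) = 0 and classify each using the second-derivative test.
f'(x) = 2*(x^2 + 5*x - 3)/(x^4 + 6*x^2 + 9)

Solve f'(x) = 0:
  f'(x) = 2*(x^2 + 5*x - 3)/(x^2 + 3)^2; the denominator is positive wherever f is defined, so f'(x) = 0 ⇔ 2*x^2 + 10*x - 6 = 0.
  Factor: 2*x^2 + 10*x - 6 = 2*(x^2 + 5*x - 3); x^2 + 5*x - 3 = 0 has no rational roots; quadratic formula: x = (-5 ± √37)/2.
  ⇒ x = -sqrt(37)/2 - 5/2 ≈ -5.5414, -5/2 + sqrt(37)/2 ≈ 0.5414

f''(x) = 2*(-4*x^2*(2*x + 5) + (6*x + 5)*(x^2 + 3))/(x^2 + 3)^3
Second-derivative test at each critical point:
  f''(-5.5414) = -0.0107 < 0 → local maximum
  f''(0.5414) = 1.1218 > 0 → local minimum

Critical points: x = -sqrt(37)/2 - 5/2 ≈ -5.5414 (local maximum); x = -5/2 + sqrt(37)/2 ≈ 0.5414 (local minimum)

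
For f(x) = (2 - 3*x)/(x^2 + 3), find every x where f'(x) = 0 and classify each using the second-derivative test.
f'(x) = (3*x^2 - 4*x - 9)/(x^4 + 6*x^2 + 9)

Solve f'(x) = 0:
  f'(x) = (3*x^2 - 4*x - 9)/(x^2 + 3)^2; the denominator is positive wherever f is defined, so f'(x) = 0 ⇔ 3*x^2 - 4*x - 9 = 0.
  3*x^2 - 4*x - 9 = 0 has no rational roots; quadratic formula: x = (4 ± √124)/6.
  ⇒ x = 2/3 - sqrt(31)/3 ≈ -1.1893, 2/3 + sqrt(31)/3 ≈ 2.5226

f''(x) = 2*(4*x^2*(2 - 3*x) + (9*x - 2)*(x^2 + 3))/(x^2 + 3)^3
Second-derivative test at each critical point:
  f''(-1.1893) = -0.5715 < 0 → local maximum
  f''(2.5226) = 0.1270 > 0 → local minimum

Critical points: x = 2/3 - sqrt(31)/3 ≈ -1.1893 (local maximum); x = 2/3 + sqrt(31)/3 ≈ 2.5226 (local minimum)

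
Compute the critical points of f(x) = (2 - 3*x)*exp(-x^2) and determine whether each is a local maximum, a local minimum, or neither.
f'(x) = (2*x*(3*x - 2) - 3)*exp(-x^2)

Solve f'(x) = 0:
  f'(x) = (6*x^2 - 4*x - 3)·exp(-x^2) and exp(-x^2) > 0 for every x, so f'(x) = 0 ⇔ 6*x^2 - 4*x - 3 = 0.
  6*x^2 - 4*x - 3 = 0 has no rational roots; quadratic formula: x = (4 ± √88)/12.
  ⇒ x = 1/3 - sqrt(22)/6 ≈ -0.4484, 1/3 + sqrt(22)/6 ≈ 1.1151

f''(x) = 2*(2*x^2*(2 - 3*x) + 9*x - 2)*exp(-x^2)
Second-derivative test at each critical point:
  f''(-0.4484) = -7.6722 < 0 → local maximum
  f''(1.1151) = 2.7055 > 0 → local minimum

Critical points: x = 1/3 - sqrt(22)/6 ≈ -0.4484 (local maximum); x = 1/3 + sqrt(22)/6 ≈ 1.1151 (local minimum)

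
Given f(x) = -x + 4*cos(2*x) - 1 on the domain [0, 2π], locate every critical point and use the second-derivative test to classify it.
f'(x) = -8*sin(2*x) - 1

Solve f'(x) = 0 on [0, 2π]:
  f'(x) = 0 ⇔ sin(2*x) = -1/8, i.e. 2*x = arcsin(-1/8) + 2nπ or 2*x = π − arcsin(-1/8) + 2nπ; keep the solutions lying in [0, 2π].
  ⇒ x = asin(1/8)/2 + pi/2 ≈ 1.6335, pi - asin(1/8)/2 ≈ 3.0789, asin(1/8)/2 + 3*pi/2 ≈ 4.7751, -asin(1/8)/2 + 2*pi ≈ 6.2205

f''(x) = -16*cos(2*x)
Second-derivative test at each critical point:
  f''(1.6335) = 15.8745 > 0 → local minimum
  f''(3.0789) = -15.8745 < 0 → local maximum
  f''(4.7751) = 15.8745 > 0 → local minimum
  f''(6.2205) = -15.8745 < 0 → local maximum

Critical points: x = asin(1/8)/2 + pi/2 ≈ 1.6335 (local minimum); x = pi - asin(1/8)/2 ≈ 3.0789 (local maximum); x = asin(1/8)/2 + 3*pi/2 ≈ 4.7751 (local minimum); x = -asin(1/8)/2 + 2*pi ≈ 6.2205 (local maximum)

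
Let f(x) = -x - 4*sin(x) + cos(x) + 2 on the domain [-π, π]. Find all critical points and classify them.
f'(x) = -sin(x) - 4*cos(x) - 1

Solve f'(x) = 0 on [-π, π]:
  f'(x) = 0 ⇔ -sin(x) - 4*cos(x) = 1. Write the left side as R·cos(x + φ) with R = √((-4)² + 1²) = sqrt(17), cos φ = -4*sqrt(17)/17, sin φ = sqrt(17)/17; then cos(x + φ) = sqrt(17)/17. Solve for x and keep the solutions lying in [-π, π].
  ⇒ x = -pi/2 ≈ -1.5708, pi - atan(15/8) ≈ 2.0608

f''(x) = 4*sin(x) - cos(x)
Second-derivative test at each critical point:
  f''(-1.5708) = -4 < 0 → local maximum
  f''(2.0608) = 4 > 0 → local minimum

Critical points: x = -pi/2 ≈ -1.5708 (local maximum); x = pi - atan(15/8) ≈ 2.0608 (local minimum)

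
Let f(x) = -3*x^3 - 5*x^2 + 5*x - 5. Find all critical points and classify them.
f'(x) = -9*x^2 - 10*x + 5

Solve f'(x) = 0:
  9*x^2 + 10*x - 5 = 0 has no rational roots; quadratic formula: x = (-10 ± √280)/18.
  ⇒ x = -sqrt(70)/9 - 5/9 ≈ -1.4852, -5/9 + sqrt(70)/9 ≈ 0.3741

f''(x) = -18*x - 10
Second-derivative test at each critical point:
  f''(-1.4852) = 16.7332 > 0 → local minimum
  f''(0.3741) = -16.7332 < 0 → local maximum

Critical points: x = -sqrt(70)/9 - 5/9 ≈ -1.4852 (local minimum); x = -5/9 + sqrt(70)/9 ≈ 0.3741 (local maximum)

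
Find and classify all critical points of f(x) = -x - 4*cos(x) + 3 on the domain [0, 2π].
f'(x) = 4*sin(x) - 1

Solve f'(x) = 0 on [0, 2π]:
  f'(x) = 0 ⇔ sin(x) = 1/4, i.e. x = arcsin(1/4) + 2nπ or x = π − arcsin(1/4) + 2nπ; keep the solutions lying in [0, 2π].
  ⇒ x = asin(1/4) ≈ 0.2527, pi - asin(1/4) ≈ 2.8889

f''(x) = 4*cos(x)
Second-derivative test at each critical point:
  f''(0.2527) = 3.8730 > 0 → local minimum
  f''(2.8889) = -3.8730 < 0 → local maximum

Critical points: x = asin(1/4) ≈ 0.2527 (local minimum); x = pi - asin(1/4) ≈ 2.8889 (local maximum)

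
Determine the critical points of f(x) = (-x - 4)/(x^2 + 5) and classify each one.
f'(x) = (-x^2 + 2*x*(x + 4) - 5)/(x^2 + 5)^2

Solve f'(x) = 0:
  f'(x) = (x^2 + 8*x - 5)/(x^2 + 5)^2; the denominator is positive wherever f is defined, so f'(x) = 0 ⇔ x^2 + 8*x - 5 = 0.
  x^2 + 8*x - 5 = 0 has no rational roots; quadratic formula: x = (-8 ± √84)/2.
  ⇒ x = -sqrt(21) - 4 ≈ -8.5826, -4 + sqrt(21) ≈ 0.5826

f''(x) = 2*(-4*x^2*(x + 4) + (3*x + 4)*(x^2 + 5))/(x^2 + 5)^3
Second-derivative test at each critical point:
  f''(-8.5826) = -0.0015 < 0 → local maximum
  f''(0.5826) = 0.3215 > 0 → local minimum

Critical points: x = -sqrt(21) - 4 ≈ -8.5826 (local maximum); x = -4 + sqrt(21) ≈ 0.5826 (local minimum)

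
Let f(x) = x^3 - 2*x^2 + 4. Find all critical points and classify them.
f'(x) = x*(3*x - 4)

Solve f'(x) = 0:
  Factor: 3*x^2 - 4*x = x*(3*x - 4) = 0.
  ⇒ x = 0, 4/3

f''(x) = 6*x - 4
Second-derivative test at each critical point:
  f''(0) = -4 < 0 → local maximum
  f''(4/3) = 4 > 0 → local minimum

Critical points: x = 0 (local maximum); x = 4/3 (local minimum)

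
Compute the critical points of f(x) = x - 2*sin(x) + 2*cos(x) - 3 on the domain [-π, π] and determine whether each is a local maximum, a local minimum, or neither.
f'(x) = -2*sqrt(2)*sin(x + pi/4) + 1

Solve f'(x) = 0 on [-π, π]:
  f'(x) = 0 ⇔ -2*sin(x) - 2*cos(x) = -1. Write the left side as R·cos(x + φ) with R = √((-2)² + 2²) = 2*sqrt(2), cos φ = -sqrt(2)/2, sin φ = sqrt(2)/2; then cos(x + φ) = -sqrt(2)/4. Solve for x and keep the solutions lying in [-π, π].
  ⇒ x = atan((1 - sqrt(7))/(1 + sqrt(7))) ≈ -0.4240, atan((1 + sqrt(7))/(1 - sqrt(7))) + pi ≈ 1.9948

f''(x) = -2*sqrt(2)*cos(x + pi/4)
Second-derivative test at each critical point:
  f''(-0.4240) = -2.6458 < 0 → local maximum
  f''(1.9948) = 2.6458 > 0 → local minimum

Critical points: x = atan((1 - sqrt(7))/(1 + sqrt(7))) ≈ -0.4240 (local maximum); x = atan((1 + sqrt(7))/(1 - sqrt(7))) + pi ≈ 1.9948 (local minimum)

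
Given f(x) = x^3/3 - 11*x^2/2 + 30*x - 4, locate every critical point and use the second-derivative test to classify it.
f'(x) = x^2 - 11*x + 30

Solve f'(x) = 0:
  Factor: x^2 - 11*x + 30 = (x - 6)*(x - 5) = 0.
  ⇒ x = 5, 6

f''(x) = 2*x - 11
Second-derivative test at each critical point:
  f''(5) = -1 < 0 → local maximum
  f''(6) = 1 > 0 → local minimum

Critical points: x = 5 (local maximum); x = 6 (local minimum)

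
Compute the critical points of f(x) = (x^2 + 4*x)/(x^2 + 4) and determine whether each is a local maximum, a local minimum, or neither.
f'(x) = 4*(-x^2 + 2*x + 4)/(x^4 + 8*x^2 + 16)

Solve f'(x) = 0:
  f'(x) = -4*(x^2 - 2*x - 4)/(x^2 + 4)^2; the denominator is positive wherever f is defined, so f'(x) = 0 ⇔ -4*x^2 + 8*x + 16 = 0.
  Factor: -4*x^2 + 8*x + 16 = -4*(x^2 - 2*x - 4); x^2 - 2*x - 4 = 0 has no rational roots; quadratic formula: x = (2 ± √20)/2.
  ⇒ x = 1 - sqrt(5) ≈ -1.2361, 1 + sqrt(5) ≈ 3.2361

f''(x) = 8*(x^3 - 3*x^2 - 12*x + 4)/(x^6 + 12*x^4 + 48*x^2 + 64)
Second-derivative test at each critical point:
  f''(-1.2361) = 0.5854 > 0 → local minimum
  f''(3.2361) = -0.0854 < 0 → local maximum

Critical points: x = 1 - sqrt(5) ≈ -1.2361 (local minimum); x = 1 + sqrt(5) ≈ 3.2361 (local maximum)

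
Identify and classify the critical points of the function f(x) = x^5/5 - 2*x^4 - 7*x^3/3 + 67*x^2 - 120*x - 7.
f'(x) = x^4 - 8*x^3 - 7*x^2 + 134*x - 120

Solve f'(x) = 0:
  Factor: x^4 - 8*x^3 - 7*x^2 + 134*x - 120 = (x - 6)*(x - 5)*(x - 1)*(x + 4) = 0.
  ⇒ x = -4, 1, 5, 6

f''(x) = 4*x^3 - 24*x^2 - 14*x + 134
Second-derivative test at each critical point:
  f''(-4) = -450 < 0 → local maximum
  f''(1) = 100 > 0 → local minimum
  f''(5) = -36 < 0 → local maximum
  f''(6) = 50 > 0 → local minimum

Critical points: x = -4 (local maximum); x = 1 (local minimum); x = 5 (local maximum); x = 6 (local minimum)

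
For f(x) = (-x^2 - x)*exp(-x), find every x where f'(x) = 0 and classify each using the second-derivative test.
f'(x) = (x^2 - x - 1)*exp(-x)

Solve f'(x) = 0:
  f'(x) = (x^2 - x - 1)·exp(-x) and exp(-x) > 0 for every x, so f'(x) = 0 ⇔ x^2 - x - 1 = 0.
  x^2 - x - 1 = 0 has no rational roots; quadratic formula: x = (1 ± √5)/2.
  ⇒ x = 1/2 - sqrt(5)/2 ≈ -0.6180, 1/2 + sqrt(5)/2 ≈ 1.6180

f''(x) = x*(3 - x)*exp(-x)
Second-derivative test at each critical point:
  f''(-0.6180) = -4.1485 < 0 → local maximum
  f''(1.6180) = 0.4434 > 0 → local minimum

Critical points: x = 1/2 - sqrt(5)/2 ≈ -0.6180 (local maximum); x = 1/2 + sqrt(5)/2 ≈ 1.6180 (local minimum)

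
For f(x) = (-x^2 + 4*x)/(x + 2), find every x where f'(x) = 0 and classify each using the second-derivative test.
f'(x) = (-x^2 - 4*x + 8)/(x^2 + 4*x + 4)

Solve f'(x) = 0:
  f'(x) = -(x^2 + 4*x - 8)/(x + 2)^2; the denominator is positive wherever f is defined, so f'(x) = 0 ⇔ -x^2 - 4*x + 8 = 0.
  x^2 + 4*x - 8 = 0 has no rational roots; quadratic formula: x = (-4 ± √48)/2.
  ⇒ x = -2*sqrt(3) - 2 ≈ -5.4641, -2 + 2*sqrt(3) ≈ 1.4641

f''(x) = -24/(x^3 + 6*x^2 + 12*x + 8)
Second-derivative test at each critical point:
  f''(-5.4641) = 0.5774 > 0 → local minimum
  f''(1.4641) = -0.5774 < 0 → local maximum

Critical points: x = -2*sqrt(3) - 2 ≈ -5.4641 (local minimum); x = -2 + 2*sqrt(3) ≈ 1.4641 (local maximum)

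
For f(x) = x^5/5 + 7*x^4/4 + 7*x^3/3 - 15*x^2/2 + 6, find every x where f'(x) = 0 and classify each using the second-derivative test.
f'(x) = x*(x^3 + 7*x^2 + 7*x - 15)

Solve f'(x) = 0:
  Factor: x^4 + 7*x^3 + 7*x^2 - 15*x = x*(x - 1)*(x + 3)*(x + 5) = 0.
  ⇒ x = -5, -3, 0, 1

f''(x) = 4*x^3 + 21*x^2 + 14*x - 15
Second-derivative test at each critical point:
  f''(-5) = -60 < 0 → local maximum
  f''(-3) = 24 > 0 → local minimum
  f''(0) = -15 < 0 → local maximum
  f''(1) = 24 > 0 → local minimum

Critical points: x = -5 (local maximum); x = -3 (local minimum); x = 0 (local maximum); x = 1 (local minimum)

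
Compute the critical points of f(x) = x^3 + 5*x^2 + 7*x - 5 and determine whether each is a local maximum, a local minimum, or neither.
f'(x) = 3*x^2 + 10*x + 7

Solve f'(x) = 0:
  Factor: 3*x^2 + 10*x + 7 = (x + 1)*(3*x + 7) = 0.
  ⇒ x = -7/3, -1

f''(x) = 6*x + 10
Second-derivative test at each critical point:
  f''(-7/3) = -4 < 0 → local maximum
  f''(-1) = 4 > 0 → local minimum

Critical points: x = -7/3 (local maximum); x = -1 (local minimum)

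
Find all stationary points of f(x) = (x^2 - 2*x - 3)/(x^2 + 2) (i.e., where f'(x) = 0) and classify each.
f'(x) = 2*(x^2 + 5*x - 2)/(x^4 + 4*x^2 + 4)

Solve f'(x) = 0:
  f'(x) = 2*(x^2 + 5*x - 2)/(x^2 + 2)^2; the denominator is positive wherever f is defined, so f'(x) = 0 ⇔ 2*x^2 + 10*x - 4 = 0.
  Factor: 2*x^2 + 10*x - 4 = 2*(x^2 + 5*x - 2); x^2 + 5*x - 2 = 0 has no rational roots; quadratic formula: x = (-5 ± √33)/2.
  ⇒ x = -sqrt(33)/2 - 5/2 ≈ -5.3723, -5/2 + sqrt(33)/2 ≈ 0.3723

f''(x) = 2*(-2*x^3 - 15*x^2 + 12*x + 10)/(x^6 + 6*x^4 + 12*x^2 + 8)
Second-derivative test at each critical point:
  f''(-5.3723) = -0.0121 < 0 → local maximum
  f''(0.3723) = 2.5121 > 0 → local minimum

Critical points: x = -sqrt(33)/2 - 5/2 ≈ -5.3723 (local maximum); x = -5/2 + sqrt(33)/2 ≈ 0.3723 (local minimum)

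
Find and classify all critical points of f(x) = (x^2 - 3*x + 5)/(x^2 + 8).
f'(x) = 3*(x^2 + 2*x - 8)/(x^4 + 16*x^2 + 64)

Solve f'(x) = 0:
  f'(x) = 3*(x - 2)*(x + 4)/(x^2 + 8)^2; the denominator is positive wherever f is defined, so f'(x) = 0 ⇔ 3*x^2 + 6*x - 24 = 0.
  Factor: 3*x^2 + 6*x - 24 = 3*(x - 2)*(x + 4) = 0.
  ⇒ x = -4, 2

f''(x) = 6*(-x^3 - 3*x^2 + 24*x + 8)/(x^6 + 24*x^4 + 192*x^2 + 512)
Second-derivative test at each critical point:
  f''(-4) = -1/32 < 0 → local maximum
  f''(2) = 1/8 > 0 → local minimum

Critical points: x = -4 (local maximum); x = 2 (local minimum)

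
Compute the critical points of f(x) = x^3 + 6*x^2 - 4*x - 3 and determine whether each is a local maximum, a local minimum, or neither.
f'(x) = 3*x^2 + 12*x - 4

Solve f'(x) = 0:
  3*x^2 + 12*x - 4 = 0 has no rational roots; quadratic formula: x = (-12 ± √192)/6.
  ⇒ x = -4*sqrt(3)/3 - 2 ≈ -4.3094, -2 + 4*sqrt(3)/3 ≈ 0.3094

f''(x) = 6*x + 12
Second-derivative test at each critical point:
  f''(-4.3094) = -13.8564 < 0 → local maximum
  f''(0.3094) = 13.8564 > 0 → local minimum

Critical points: x = -4*sqrt(3)/3 - 2 ≈ -4.3094 (local maximum); x = -2 + 4*sqrt(3)/3 ≈ 0.3094 (local minimum)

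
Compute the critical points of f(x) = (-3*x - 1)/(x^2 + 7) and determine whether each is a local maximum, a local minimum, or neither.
f'(x) = (3*x^2 + 2*x - 21)/(x^4 + 14*x^2 + 49)

Solve f'(x) = 0:
  f'(x) = (x + 3)*(3*x - 7)/(x^2 + 7)^2; the denominator is positive wherever f is defined, so f'(x) = 0 ⇔ 3*x^2 + 2*x - 21 = 0.
  Factor: 3*x^2 + 2*x - 21 = (x + 3)*(3*x - 7) = 0.
  ⇒ x = -3, 7/3

f''(x) = 2*(-4*x^2*(3*x + 1) + (9*x + 1)*(x^2 + 7))/(x^2 + 7)^3
Second-derivative test at each critical point:
  f''(-3) = -1/16 < 0 → local maximum
  f''(7/3) = 81/784 > 0 → local minimum

Critical points: x = -3 (local maximum); x = 7/3 (local minimum)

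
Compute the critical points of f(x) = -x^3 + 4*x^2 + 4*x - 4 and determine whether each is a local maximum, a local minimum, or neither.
f'(x) = -3*x^2 + 8*x + 4

Solve f'(x) = 0:
  3*x^2 - 8*x - 4 = 0 has no rational roots; quadratic formula: x = (8 ± √112)/6.
  ⇒ x = 4/3 - 2*sqrt(7)/3 ≈ -0.4305, 4/3 + 2*sqrt(7)/3 ≈ 3.0972

f''(x) = 8 - 6*x
Second-derivative test at each critical point:
  f''(-0.4305) = 10.5830 > 0 → local minimum
  f''(3.0972) = -10.5830 < 0 → local maximum

Critical points: x = 4/3 - 2*sqrt(7)/3 ≈ -0.4305 (local minimum); x = 4/3 + 2*sqrt(7)/3 ≈ 3.0972 (local maximum)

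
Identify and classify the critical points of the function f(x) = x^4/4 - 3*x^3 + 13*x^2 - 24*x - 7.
f'(x) = x^3 - 9*x^2 + 26*x - 24

Solve f'(x) = 0:
  Factor: x^3 - 9*x^2 + 26*x - 24 = (x - 4)*(x - 3)*(x - 2) = 0.
  ⇒ x = 2, 3, 4

f''(x) = 3*x^2 - 18*x + 26
Second-derivative test at each critical point:
  f''(2) = 2 > 0 → local minimum
  f''(3) = -1 < 0 → local maximum
  f''(4) = 2 > 0 → local minimum

Critical points: x = 2 (local minimum); x = 3 (local maximum); x = 4 (local minimum)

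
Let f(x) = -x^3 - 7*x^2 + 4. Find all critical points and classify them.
f'(x) = x*(-3*x - 14)

Solve f'(x) = 0:
  Factor: -3*x^2 - 14*x = -x*(3*x + 14) = 0.
  ⇒ x = -14/3, 0

f''(x) = -6*x - 14
Second-derivative test at each critical point:
  f''(-14/3) = 14 > 0 → local minimum
  f''(0) = -14 < 0 → local maximum

Critical points: x = -14/3 (local minimum); x = 0 (local maximum)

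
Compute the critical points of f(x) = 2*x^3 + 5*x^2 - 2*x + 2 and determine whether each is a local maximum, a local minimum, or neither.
f'(x) = 6*x^2 + 10*x - 2

Solve f'(x) = 0:
  Factor: 6*x^2 + 10*x - 2 = 2*(3*x^2 + 5*x - 1); 3*x^2 + 5*x - 1 = 0 has no rational roots; quadratic formula: x = (-5 ± √37)/6.
  ⇒ x = -sqrt(37)/6 - 5/6 ≈ -1.8471, -5/6 + sqrt(37)/6 ≈ 0.1805

f''(x) = 12*x + 10
Second-derivative test at each critical point:
  f''(-1.8471) = -12.1655 < 0 → local maximum
  f''(0.1805) = 12.1655 > 0 → local minimum

Critical points: x = -sqrt(37)/6 - 5/6 ≈ -1.8471 (local maximum); x = -5/6 + sqrt(37)/6 ≈ 0.1805 (local minimum)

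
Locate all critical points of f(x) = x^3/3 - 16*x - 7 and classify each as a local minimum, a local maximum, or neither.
f'(x) = x^2 - 16

Solve f'(x) = 0:
  Factor: x^2 - 16 = (x - 4)*(x + 4) = 0.
  ⇒ x = -4, 4

f''(x) = 2*x
Second-derivative test at each critical point:
  f''(-4) = -8 < 0 → local maximum
  f''(4) = 8 > 0 → local minimum

Critical points: x = -4 (local maximum); x = 4 (local minimum)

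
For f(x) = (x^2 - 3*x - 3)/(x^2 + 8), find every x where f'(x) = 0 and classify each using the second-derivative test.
f'(x) = (3*x^2 + 22*x - 24)/(x^4 + 16*x^2 + 64)

Solve f'(x) = 0:
  f'(x) = (3*x^2 + 22*x - 24)/(x^2 + 8)^2; the denominator is positive wherever f is defined, so f'(x) = 0 ⇔ 3*x^2 + 22*x - 24 = 0.
  3*x^2 + 22*x - 24 = 0 has no rational roots; quadratic formula: x = (-22 ± √772)/6.
  ⇒ x = -sqrt(193)/3 - 11/3 ≈ -8.2975, -11/3 + sqrt(193)/3 ≈ 0.9641

f''(x) = 2*(-3*x^3 - 33*x^2 + 72*x + 88)/(x^6 + 24*x^4 + 192*x^2 + 512)
Second-derivative test at each critical point:
  f''(-8.2975) = -0.0047 < 0 → local maximum
  f''(0.9641) = 0.3485 > 0 → local minimum

Critical points: x = -sqrt(193)/3 - 11/3 ≈ -8.2975 (local maximum); x = -11/3 + sqrt(193)/3 ≈ 0.9641 (local minimum)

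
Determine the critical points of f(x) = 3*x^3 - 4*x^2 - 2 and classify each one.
f'(x) = x*(9*x - 8)

Solve f'(x) = 0:
  Factor: 9*x^2 - 8*x = x*(9*x - 8) = 0.
  ⇒ x = 0, 8/9

f''(x) = 18*x - 8
Second-derivative test at each critical point:
  f''(0) = -8 < 0 → local maximum
  f''(8/9) = 8 > 0 → local minimum

Critical points: x = 0 (local maximum); x = 8/9 (local minimum)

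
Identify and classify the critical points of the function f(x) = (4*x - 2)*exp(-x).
f'(x) = 2*(3 - 2*x)*exp(-x)

Solve f'(x) = 0:
  f'(x) = (6 - 4*x)·exp(-x) and exp(-x) > 0 for every x, so f'(x) = 0 ⇔ 6 - 4*x = 0.
  Factor: 6 - 4*x = -2*(2*x - 3) = 0.
  ⇒ x = 3/2

f''(x) = 2*(2*x - 5)*exp(-x)
Second-derivative test at each critical point:
  f''(3/2) = -0.8925 < 0 → local maximum

Critical points: x = 3/2 (local maximum)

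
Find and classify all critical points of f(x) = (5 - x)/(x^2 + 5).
f'(x) = (-x^2 + 2*x*(x - 5) - 5)/(x^2 + 5)^2

Solve f'(x) = 0:
  f'(x) = (x^2 - 10*x - 5)/(x^2 + 5)^2; the denominator is positive wherever f is defined, so f'(x) = 0 ⇔ x^2 - 10*x - 5 = 0.
  x^2 - 10*x - 5 = 0 has no rational roots; quadratic formula: x = (10 ± √120)/2.
  ⇒ x = 5 - sqrt(30) ≈ -0.4772, 5 + sqrt(30) ≈ 10.4772

f''(x) = 2*(4*x^2*(5 - x) + (3*x - 5)*(x^2 + 5))/(x^2 + 5)^3
Second-derivative test at each critical point:
  f''(-0.4772) = -0.4008 < 0 → local maximum
  f''(10.4772) = 0.0008 > 0 → local minimum

Critical points: x = 5 - sqrt(30) ≈ -0.4772 (local maximum); x = 5 + sqrt(30) ≈ 10.4772 (local minimum)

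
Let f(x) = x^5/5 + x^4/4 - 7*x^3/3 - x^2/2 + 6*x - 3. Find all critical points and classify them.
f'(x) = x^4 + x^3 - 7*x^2 - x + 6

Solve f'(x) = 0:
  Factor: x^4 + x^3 - 7*x^2 - x + 6 = (x - 2)*(x - 1)*(x + 1)*(x + 3) = 0.
  ⇒ x = -3, -1, 1, 2

f''(x) = 4*x^3 + 3*x^2 - 14*x - 1
Second-derivative test at each critical point:
  f''(-3) = -40 < 0 → local maximum
  f''(-1) = 12 > 0 → local minimum
  f''(1) = -8 < 0 → local maximum
  f''(2) = 15 > 0 → local minimum

Critical points: x = -3 (local maximum); x = -1 (local minimum); x = 1 (local maximum); x = 2 (local minimum)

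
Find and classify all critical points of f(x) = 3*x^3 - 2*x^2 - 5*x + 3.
f'(x) = 9*x^2 - 4*x - 5

Solve f'(x) = 0:
  Factor: 9*x^2 - 4*x - 5 = (x - 1)*(9*x + 5) = 0.
  ⇒ x = -5/9, 1

f''(x) = 18*x - 4
Second-derivative test at each critical point:
  f''(-5/9) = -14 < 0 → local maximum
  f''(1) = 14 > 0 → local minimum

Critical points: x = -5/9 (local maximum); x = 1 (local minimum)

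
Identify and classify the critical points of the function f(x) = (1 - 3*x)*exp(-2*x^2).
f'(x) = (4*x*(3*x - 1) - 3)*exp(-2*x^2)

Solve f'(x) = 0:
  f'(x) = (12*x^2 - 4*x - 3)·exp(-2*x^2) and exp(-2*x^2) > 0 for every x, so f'(x) = 0 ⇔ 12*x^2 - 4*x - 3 = 0.
  12*x^2 - 4*x - 3 = 0 has no rational roots; quadratic formula: x = (4 ± √160)/24.
  ⇒ x = 1/6 - sqrt(10)/6 ≈ -0.3604, 1/6 + sqrt(10)/6 ≈ 0.6937

f''(x) = 4*(4*x^2*(1 - 3*x) + 9*x - 1)*exp(-2*x^2)
Second-derivative test at each critical point:
  f''(-0.3604) = -9.7556 < 0 → local maximum
  f''(0.6937) = 4.8313 > 0 → local minimum

Critical points: x = 1/6 - sqrt(10)/6 ≈ -0.3604 (local maximum); x = 1/6 + sqrt(10)/6 ≈ 0.6937 (local minimum)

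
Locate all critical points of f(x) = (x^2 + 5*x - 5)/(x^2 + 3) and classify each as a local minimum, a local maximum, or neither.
f'(x) = (-5*x^2 + 16*x + 15)/(x^4 + 6*x^2 + 9)

Solve f'(x) = 0:
  f'(x) = -(5*x^2 - 16*x - 15)/(x^2 + 3)^2; the denominator is positive wherever f is defined, so f'(x) = 0 ⇔ -5*x^2 + 16*x + 15 = 0.
  5*x^2 - 16*x - 15 = 0 has no rational roots; quadratic formula: x = (16 ± √556)/10.
  ⇒ x = 8/5 - sqrt(139)/5 ≈ -0.7580, 8/5 + sqrt(139)/5 ≈ 3.9580

f''(x) = 2*(5*x^3 - 24*x^2 - 45*x + 24)/(x^6 + 9*x^4 + 27*x^2 + 27)
Second-derivative test at each critical point:
  f''(-0.7580) = 1.8455 > 0 → local minimum
  f''(3.9580) = -0.0677 < 0 → local maximum

Critical points: x = 8/5 - sqrt(139)/5 ≈ -0.7580 (local minimum); x = 8/5 + sqrt(139)/5 ≈ 3.9580 (local maximum)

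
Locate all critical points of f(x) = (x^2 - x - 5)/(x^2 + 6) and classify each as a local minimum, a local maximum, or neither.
f'(x) = (x^2 + 22*x - 6)/(x^4 + 12*x^2 + 36)

Solve f'(x) = 0:
  f'(x) = (x^2 + 22*x - 6)/(x^2 + 6)^2; the denominator is positive wherever f is defined, so f'(x) = 0 ⇔ x^2 + 22*x - 6 = 0.
  x^2 + 22*x - 6 = 0 has no rational roots; quadratic formula: x = (-22 ± √508)/2.
  ⇒ x = -sqrt(127) - 11 ≈ -22.2694, -11 + sqrt(127) ≈ 0.2694

f''(x) = 2*(-x^3 - 33*x^2 + 18*x + 66)/(x^6 + 18*x^4 + 108*x^2 + 216)
Second-derivative test at each critical point:
  f''(-22.2694) = -8.946e-05 < 0 → local maximum
  f''(0.2694) = 0.6112 > 0 → local minimum

Critical points: x = -sqrt(127) - 11 ≈ -22.2694 (local maximum); x = -11 + sqrt(127) ≈ 0.2694 (local minimum)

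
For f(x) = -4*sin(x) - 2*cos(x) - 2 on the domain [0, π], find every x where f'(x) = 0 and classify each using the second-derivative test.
f'(x) = 2*sin(x) - 4*cos(x)

Solve f'(x) = 0 on [0, π]:
  f'(x) = 0 ⇔ -4*cos(x) = -2*sin(x) ⇔ tan(x) = 2, i.e. x = arctan(2) + nπ; keep the solutions lying in [0, π].
  ⇒ x = atan(2) ≈ 1.1071

f''(x) = 4*sin(x) + 2*cos(x)
Second-derivative test at each critical point:
  f''(1.1071) = 4.4721 > 0 → local minimum

Critical points: x = atan(2) ≈ 1.1071 (local minimum)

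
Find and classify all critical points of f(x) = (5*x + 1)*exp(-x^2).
f'(x) = (-2*x*(5*x + 1) + 5)*exp(-x^2)

Solve f'(x) = 0:
  f'(x) = (-10*x^2 - 2*x + 5)·exp(-x^2) and exp(-x^2) > 0 for every x, so f'(x) = 0 ⇔ -10*x^2 - 2*x + 5 = 0.
  10*x^2 + 2*x - 5 = 0 has no rational roots; quadratic formula: x = (-2 ± √204)/20.
  ⇒ x = -sqrt(51)/10 - 1/10 ≈ -0.8141, -1/10 + sqrt(51)/10 ≈ 0.6141

f''(x) = 2*(2*x^2*(5*x + 1) - 15*x - 1)*exp(-x^2)
Second-derivative test at each critical point:
  f''(-0.8141) = 7.3613 > 0 → local minimum
  f''(0.6141) = -9.7952 < 0 → local maximum

Critical points: x = -sqrt(51)/10 - 1/10 ≈ -0.8141 (local minimum); x = -1/10 + sqrt(51)/10 ≈ 0.6141 (local maximum)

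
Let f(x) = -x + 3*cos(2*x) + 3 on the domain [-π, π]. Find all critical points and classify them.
f'(x) = -6*sin(2*x) - 1

Solve f'(x) = 0 on [-π, π]:
  f'(x) = 0 ⇔ sin(2*x) = -1/6, i.e. 2*x = arcsin(-1/6) + 2nπ or 2*x = π − arcsin(-1/6) + 2nπ; keep the solutions lying in [-π, π].
  ⇒ x = -pi/2 + asin(1/6)/2 ≈ -1.4871, -asin(1/6)/2 ≈ -0.0837, asin(1/6)/2 + pi/2 ≈ 1.6545, pi - asin(1/6)/2 ≈ 3.0579

f''(x) = -12*cos(2*x)
Second-derivative test at each critical point:
  f''(-1.4871) = 11.8322 > 0 → local minimum
  f''(-0.0837) = -11.8322 < 0 → local maximum
  f''(1.6545) = 11.8322 > 0 → local minimum
  f''(3.0579) = -11.8322 < 0 → local maximum

Critical points: x = -pi/2 + asin(1/6)/2 ≈ -1.4871 (local minimum); x = -asin(1/6)/2 ≈ -0.0837 (local maximum); x = asin(1/6)/2 + pi/2 ≈ 1.6545 (local minimum); x = pi - asin(1/6)/2 ≈ 3.0579 (local maximum)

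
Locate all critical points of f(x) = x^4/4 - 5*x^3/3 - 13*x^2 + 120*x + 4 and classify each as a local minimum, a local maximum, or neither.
f'(x) = x^3 - 5*x^2 - 26*x + 120

Solve f'(x) = 0:
  Factor: x^3 - 5*x^2 - 26*x + 120 = (x - 6)*(x - 4)*(x + 5) = 0.
  ⇒ x = -5, 4, 6

f''(x) = 3*x^2 - 10*x - 26
Second-derivative test at each critical point:
  f''(-5) = 99 > 0 → local minimum
  f''(4) = -18 < 0 → local maximum
  f''(6) = 22 > 0 → local minimum

Critical points: x = -5 (local minimum); x = 4 (local maximum); x = 6 (local minimum)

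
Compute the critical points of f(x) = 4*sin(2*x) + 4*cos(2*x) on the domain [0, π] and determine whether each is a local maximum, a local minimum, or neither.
f'(x) = 8*sqrt(2)*cos(2*x + pi/4)

Solve f'(x) = 0 on [0, π]:
  f'(x) = 0 ⇔ 4*cos(2*x) = 4*sin(2*x) ⇔ tan(2*x) = 1, i.e. 2*x = arctan(1) + nπ; keep the solutions lying in [0, π].
  ⇒ x = pi/8 ≈ 0.3927, 5*pi/8 ≈ 1.9635

f''(x) = -16*sqrt(2)*sin(2*x + pi/4)
Second-derivative test at each critical point:
  f''(0.3927) = -22.6274 < 0 → local maximum
  f''(1.9635) = 22.6274 > 0 → local minimum

Critical points: x = pi/8 ≈ 0.3927 (local maximum); x = 5*pi/8 ≈ 1.9635 (local minimum)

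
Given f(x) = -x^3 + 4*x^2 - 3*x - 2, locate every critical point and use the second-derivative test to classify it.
f'(x) = -3*x^2 + 8*x - 3

Solve f'(x) = 0:
  3*x^2 - 8*x + 3 = 0 has no rational roots; quadratic formula: x = (8 ± √28)/6.
  ⇒ x = 4/3 - sqrt(7)/3 ≈ 0.4514, sqrt(7)/3 + 4/3 ≈ 2.2153

f''(x) = 8 - 6*x
Second-derivative test at each critical point:
  f''(0.4514) = 5.2915 > 0 → local minimum
  f''(2.2153) = -5.2915 < 0 → local maximum

Critical points: x = 4/3 - sqrt(7)/3 ≈ 0.4514 (local minimum); x = sqrt(7)/3 + 4/3 ≈ 2.2153 (local maximum)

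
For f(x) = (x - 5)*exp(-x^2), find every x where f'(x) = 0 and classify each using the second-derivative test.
f'(x) = (-2*x*(x - 5) + 1)*exp(-x^2)

Solve f'(x) = 0:
  f'(x) = (-2*x^2 + 10*x + 1)·exp(-x^2) and exp(-x^2) > 0 for every x, so f'(x) = 0 ⇔ -2*x^2 + 10*x + 1 = 0.
  2*x^2 - 10*x - 1 = 0 has no rational roots; quadratic formula: x = (10 ± √108)/4.
  ⇒ x = 5/2 - 3*sqrt(3)/2 ≈ -0.0981, 5/2 + 3*sqrt(3)/2 ≈ 5.0981

f''(x) = 2*(2*x^2*(x - 5) - 3*x + 5)*exp(-x^2)
Second-derivative test at each critical point:
  f''(-0.0981) = 10.2928 > 0 → local minimum
  f''(5.0981) = -5.361e-11 < 0 → local maximum

Critical points: x = 5/2 - 3*sqrt(3)/2 ≈ -0.0981 (local minimum); x = 5/2 + 3*sqrt(3)/2 ≈ 5.0981 (local maximum)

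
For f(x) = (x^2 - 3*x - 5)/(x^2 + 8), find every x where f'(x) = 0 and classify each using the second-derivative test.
f'(x) = (3*x^2 + 26*x - 24)/(x^4 + 16*x^2 + 64)

Solve f'(x) = 0:
  f'(x) = (3*x^2 + 26*x - 24)/(x^2 + 8)^2; the denominator is positive wherever f is defined, so f'(x) = 0 ⇔ 3*x^2 + 26*x - 24 = 0.
  3*x^2 + 26*x - 24 = 0 has no rational roots; quadratic formula: x = (-26 ± √964)/6.
  ⇒ x = -sqrt(241)/3 - 13/3 ≈ -9.5081, -13/3 + sqrt(241)/3 ≈ 0.8414

f''(x) = 2*(-3*x^3 - 39*x^2 + 72*x + 104)/(x^6 + 24*x^4 + 192*x^2 + 512)
Second-derivative test at each critical point:
  f''(-9.5081) = -0.0032 < 0 → local maximum
  f''(0.8414) = 0.4095 > 0 → local minimum

Critical points: x = -sqrt(241)/3 - 13/3 ≈ -9.5081 (local maximum); x = -13/3 + sqrt(241)/3 ≈ 0.8414 (local minimum)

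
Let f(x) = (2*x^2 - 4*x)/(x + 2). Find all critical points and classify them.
f'(x) = 2*(x^2 + 4*x - 4)/(x^2 + 4*x + 4)

Solve f'(x) = 0:
  f'(x) = 2*(x^2 + 4*x - 4)/(x + 2)^2; the denominator is positive wherever f is defined, so f'(x) = 0 ⇔ 2*x^2 + 8*x - 8 = 0.
  Factor: 2*x^2 + 8*x - 8 = 2*(x^2 + 4*x - 4); x^2 + 4*x - 4 = 0 has no rational roots; quadratic formula: x = (-4 ± √32)/2.
  ⇒ x = -2*sqrt(2) - 2 ≈ -4.8284, -2 + 2*sqrt(2) ≈ 0.8284

f''(x) = 32/(x^3 + 6*x^2 + 12*x + 8)
Second-derivative test at each critical point:
  f''(-4.8284) = -1.4142 < 0 → local maximum
  f''(0.8284) = 1.4142 > 0 → local minimum

Critical points: x = -2*sqrt(2) - 2 ≈ -4.8284 (local maximum); x = -2 + 2*sqrt(2) ≈ 0.8284 (local minimum)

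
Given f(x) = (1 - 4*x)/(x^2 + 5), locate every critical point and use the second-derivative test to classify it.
f'(x) = 2*(2*x^2 - x - 10)/(x^4 + 10*x^2 + 25)

Solve f'(x) = 0:
  f'(x) = 2*(x + 2)*(2*x - 5)/(x^2 + 5)^2; the denominator is positive wherever f is defined, so f'(x) = 0 ⇔ 4*x^2 - 2*x - 20 = 0.
  Factor: 4*x^2 - 2*x - 20 = 2*(x + 2)*(2*x - 5) = 0.
  ⇒ x = -2, 5/2

f''(x) = 2*(4*x^2*(1 - 4*x) + (12*x - 1)*(x^2 + 5))/(x^2 + 5)^3
Second-derivative test at each critical point:
  f''(-2) = -2/9 < 0 → local maximum
  f''(5/2) = 32/225 > 0 → local minimum

Critical points: x = -2 (local maximum); x = 5/2 (local minimum)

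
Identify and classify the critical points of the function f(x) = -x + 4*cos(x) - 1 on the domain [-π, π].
f'(x) = -4*sin(x) - 1

Solve f'(x) = 0 on [-π, π]:
  f'(x) = 0 ⇔ sin(x) = -1/4, i.e. x = arcsin(-1/4) + 2nπ or x = π − arcsin(-1/4) + 2nπ; keep the solutions lying in [-π, π].
  ⇒ x = -pi + asin(1/4) ≈ -2.8889, -asin(1/4) ≈ -0.2527

f''(x) = -4*cos(x)
Second-derivative test at each critical point:
  f''(-2.8889) = 3.8730 > 0 → local minimum
  f''(-0.2527) = -3.8730 < 0 → local maximum

Critical points: x = -pi + asin(1/4) ≈ -2.8889 (local minimum); x = -asin(1/4) ≈ -0.2527 (local maximum)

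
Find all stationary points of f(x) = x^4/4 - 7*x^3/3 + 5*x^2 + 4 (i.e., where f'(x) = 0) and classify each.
f'(x) = x*(x^2 - 7*x + 10)

Solve f'(x) = 0:
  Factor: x^3 - 7*x^2 + 10*x = x*(x - 5)*(x - 2) = 0.
  ⇒ x = 0, 2, 5

f''(x) = 3*x^2 - 14*x + 10
Second-derivative test at each critical point:
  f''(0) = 10 > 0 → local minimum
  f''(2) = -6 < 0 → local maximum
  f''(5) = 15 > 0 → local minimum

Critical points: x = 0 (local minimum); x = 2 (local maximum); x = 5 (local minimum)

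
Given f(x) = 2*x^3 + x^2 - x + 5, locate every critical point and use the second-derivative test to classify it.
f'(x) = 6*x^2 + 2*x - 1

Solve f'(x) = 0:
  6*x^2 + 2*x - 1 = 0 has no rational roots; quadratic formula: x = (-2 ± √28)/12.
  ⇒ x = -sqrt(7)/6 - 1/6 ≈ -0.6076, -1/6 + sqrt(7)/6 ≈ 0.2743

f''(x) = 12*x + 2
Second-derivative test at each critical point:
  f''(-0.6076) = -5.2915 < 0 → local maximum
  f''(0.2743) = 5.2915 > 0 → local minimum

Critical points: x = -sqrt(7)/6 - 1/6 ≈ -0.6076 (local maximum); x = -1/6 + sqrt(7)/6 ≈ 0.2743 (local minimum)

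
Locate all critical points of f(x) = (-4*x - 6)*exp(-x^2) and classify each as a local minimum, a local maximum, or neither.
f'(x) = 4*(x*(2*x + 3) - 1)*exp(-x^2)

Solve f'(x) = 0:
  f'(x) = (8*x^2 + 12*x - 4)·exp(-x^2) and exp(-x^2) > 0 for every x, so f'(x) = 0 ⇔ 8*x^2 + 12*x - 4 = 0.
  Factor: 8*x^2 + 12*x - 4 = 4*(2*x^2 + 3*x - 1); 2*x^2 + 3*x - 1 = 0 has no rational roots; quadratic formula: x = (-3 ± √17)/4.
  ⇒ x = -sqrt(17)/4 - 3/4 ≈ -1.7808, -3/4 + sqrt(17)/4 ≈ 0.2808

f''(x) = 4*(-4*x^3 - 6*x^2 + 6*x + 3)*exp(-x^2)
Second-derivative test at each critical point:
  f''(-1.7808) = -0.6919 < 0 → local maximum
  f''(0.2808) = 15.2422 > 0 → local minimum

Critical points: x = -sqrt(17)/4 - 3/4 ≈ -1.7808 (local maximum); x = -3/4 + sqrt(17)/4 ≈ 0.2808 (local minimum)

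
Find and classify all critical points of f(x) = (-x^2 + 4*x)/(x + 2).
f'(x) = (-x^2 - 4*x + 8)/(x^2 + 4*x + 4)

Solve f'(x) = 0:
  f'(x) = -(x^2 + 4*x - 8)/(x + 2)^2; the denominator is positive wherever f is defined, so f'(x) = 0 ⇔ -x^2 - 4*x + 8 = 0.
  x^2 + 4*x - 8 = 0 has no rational roots; quadratic formula: x = (-4 ± √48)/2.
  ⇒ x = -2*sqrt(3) - 2 ≈ -5.4641, -2 + 2*sqrt(3) ≈ 1.4641

f''(x) = -24/(x^3 + 6*x^2 + 12*x + 8)
Second-derivative test at each critical point:
  f''(-5.4641) = 0.5774 > 0 → local minimum
  f''(1.4641) = -0.5774 < 0 → local maximum

Critical points: x = -2*sqrt(3) - 2 ≈ -5.4641 (local minimum); x = -2 + 2*sqrt(3) ≈ 1.4641 (local maximum)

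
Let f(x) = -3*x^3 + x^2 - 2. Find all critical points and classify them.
f'(x) = x*(2 - 9*x)

Solve f'(x) = 0:
  Factor: -9*x^2 + 2*x = -x*(9*x - 2) = 0.
  ⇒ x = 0, 2/9

f''(x) = 2 - 18*x
Second-derivative test at each critical point:
  f''(0) = 2 > 0 → local minimum
  f''(2/9) = -2 < 0 → local maximum

Critical points: x = 0 (local minimum); x = 2/9 (local maximum)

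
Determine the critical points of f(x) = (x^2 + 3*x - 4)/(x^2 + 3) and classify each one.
f'(x) = (-3*x^2 + 14*x + 9)/(x^4 + 6*x^2 + 9)

Solve f'(x) = 0:
  f'(x) = -(3*x^2 - 14*x - 9)/(x^2 + 3)^2; the denominator is positive wherever f is defined, so f'(x) = 0 ⇔ -3*x^2 + 14*x + 9 = 0.
  3*x^2 - 14*x - 9 = 0 has no rational roots; quadratic formula: x = (14 ± √304)/6.
  ⇒ x = 7/3 - 2*sqrt(19)/3 ≈ -0.5726, 7/3 + 2*sqrt(19)/3 ≈ 5.2393

f''(x) = 6*(x^3 - 7*x^2 - 9*x + 7)/(x^6 + 9*x^4 + 27*x^2 + 27)
Second-derivative test at each critical point:
  f''(-0.5726) = 1.5744 > 0 → local minimum
  f''(5.2393) = -0.0188 < 0 → local maximum

Critical points: x = 7/3 - 2*sqrt(19)/3 ≈ -0.5726 (local minimum); x = 7/3 + 2*sqrt(19)/3 ≈ 5.2393 (local maximum)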